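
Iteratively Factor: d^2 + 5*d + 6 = (d + 2)*(d + 3)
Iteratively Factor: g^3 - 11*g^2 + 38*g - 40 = (g - 5)*(g^2 - 6*g + 8) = (g - 5)*(g - 2)*(g - 4)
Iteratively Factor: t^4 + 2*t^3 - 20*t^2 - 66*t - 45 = (t + 3)*(t^3 - t^2 - 17*t - 15) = (t - 5)*(t + 3)*(t^2 + 4*t + 3) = (t - 5)*(t + 1)*(t + 3)*(t + 3)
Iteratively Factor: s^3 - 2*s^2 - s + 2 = (s + 1)*(s^2 - 3*s + 2) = (s - 1)*(s + 1)*(s - 2)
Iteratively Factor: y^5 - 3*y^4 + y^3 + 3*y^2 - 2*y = (y + 1)*(y^4 - 4*y^3 + 5*y^2 - 2*y) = (y - 1)*(y + 1)*(y^3 - 3*y^2 + 2*y) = (y - 2)*(y - 1)*(y + 1)*(y^2 - y) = (y - 2)*(y - 1)^2*(y + 1)*(y)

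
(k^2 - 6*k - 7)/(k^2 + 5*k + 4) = (k - 7)/(k + 4)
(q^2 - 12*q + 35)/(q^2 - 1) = (q^2 - 12*q + 35)/(q^2 - 1)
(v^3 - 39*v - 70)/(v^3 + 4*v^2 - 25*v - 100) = (v^2 - 5*v - 14)/(v^2 - v - 20)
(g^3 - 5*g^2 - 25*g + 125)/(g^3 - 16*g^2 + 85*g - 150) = (g + 5)/(g - 6)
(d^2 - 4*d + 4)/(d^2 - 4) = (d - 2)/(d + 2)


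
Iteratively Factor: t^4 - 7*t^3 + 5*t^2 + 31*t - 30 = (t + 2)*(t^3 - 9*t^2 + 23*t - 15) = (t - 3)*(t + 2)*(t^2 - 6*t + 5) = (t - 5)*(t - 3)*(t + 2)*(t - 1)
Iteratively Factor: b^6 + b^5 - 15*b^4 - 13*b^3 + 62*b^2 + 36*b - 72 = (b + 3)*(b^5 - 2*b^4 - 9*b^3 + 14*b^2 + 20*b - 24) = (b + 2)*(b + 3)*(b^4 - 4*b^3 - b^2 + 16*b - 12) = (b - 1)*(b + 2)*(b + 3)*(b^3 - 3*b^2 - 4*b + 12) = (b - 2)*(b - 1)*(b + 2)*(b + 3)*(b^2 - b - 6) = (b - 3)*(b - 2)*(b - 1)*(b + 2)*(b + 3)*(b + 2)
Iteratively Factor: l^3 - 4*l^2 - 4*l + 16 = (l - 4)*(l^2 - 4) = (l - 4)*(l - 2)*(l + 2)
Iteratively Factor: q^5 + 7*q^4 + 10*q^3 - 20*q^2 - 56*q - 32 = (q + 2)*(q^4 + 5*q^3 - 20*q - 16) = (q + 2)*(q + 4)*(q^3 + q^2 - 4*q - 4) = (q - 2)*(q + 2)*(q + 4)*(q^2 + 3*q + 2) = (q - 2)*(q + 1)*(q + 2)*(q + 4)*(q + 2)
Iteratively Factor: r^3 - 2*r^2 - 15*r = (r)*(r^2 - 2*r - 15) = r*(r - 5)*(r + 3)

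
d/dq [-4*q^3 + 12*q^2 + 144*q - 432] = -12*q^2 + 24*q + 144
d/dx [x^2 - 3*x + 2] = 2*x - 3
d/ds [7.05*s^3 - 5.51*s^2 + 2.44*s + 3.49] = 21.15*s^2 - 11.02*s + 2.44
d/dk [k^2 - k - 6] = 2*k - 1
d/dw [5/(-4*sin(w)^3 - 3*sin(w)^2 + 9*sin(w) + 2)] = 15*(4*sin(w)^2 + 2*sin(w) - 3)*cos(w)/(4*sin(w)^3 + 3*sin(w)^2 - 9*sin(w) - 2)^2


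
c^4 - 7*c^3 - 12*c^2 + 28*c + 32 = (c - 8)*(c - 2)*(c + 1)*(c + 2)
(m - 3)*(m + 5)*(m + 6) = m^3 + 8*m^2 - 3*m - 90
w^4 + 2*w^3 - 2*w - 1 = (w - 1)*(w + 1)^3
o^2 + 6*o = o*(o + 6)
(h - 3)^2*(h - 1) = h^3 - 7*h^2 + 15*h - 9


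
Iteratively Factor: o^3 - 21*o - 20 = (o - 5)*(o^2 + 5*o + 4) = (o - 5)*(o + 1)*(o + 4)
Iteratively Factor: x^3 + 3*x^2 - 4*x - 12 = (x + 2)*(x^2 + x - 6) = (x - 2)*(x + 2)*(x + 3)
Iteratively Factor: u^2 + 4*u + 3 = (u + 3)*(u + 1)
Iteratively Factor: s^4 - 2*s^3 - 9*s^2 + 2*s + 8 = (s + 2)*(s^3 - 4*s^2 - s + 4) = (s + 1)*(s + 2)*(s^2 - 5*s + 4) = (s - 1)*(s + 1)*(s + 2)*(s - 4)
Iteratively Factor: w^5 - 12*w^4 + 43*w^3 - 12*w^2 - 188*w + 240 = (w - 4)*(w^4 - 8*w^3 + 11*w^2 + 32*w - 60) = (w - 4)*(w + 2)*(w^3 - 10*w^2 + 31*w - 30) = (w - 4)*(w - 2)*(w + 2)*(w^2 - 8*w + 15) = (w - 5)*(w - 4)*(w - 2)*(w + 2)*(w - 3)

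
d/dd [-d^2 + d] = 1 - 2*d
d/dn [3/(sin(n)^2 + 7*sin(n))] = -3*(2*sin(n) + 7)*cos(n)/((sin(n) + 7)^2*sin(n)^2)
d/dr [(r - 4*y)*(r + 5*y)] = 2*r + y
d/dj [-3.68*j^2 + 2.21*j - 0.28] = 2.21 - 7.36*j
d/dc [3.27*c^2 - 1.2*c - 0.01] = 6.54*c - 1.2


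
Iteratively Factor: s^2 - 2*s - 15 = (s - 5)*(s + 3)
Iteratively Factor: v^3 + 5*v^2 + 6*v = (v)*(v^2 + 5*v + 6) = v*(v + 3)*(v + 2)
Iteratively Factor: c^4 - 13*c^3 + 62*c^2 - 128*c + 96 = (c - 4)*(c^3 - 9*c^2 + 26*c - 24) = (c - 4)*(c - 2)*(c^2 - 7*c + 12) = (c - 4)^2*(c - 2)*(c - 3)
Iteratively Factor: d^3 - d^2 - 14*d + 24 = (d - 3)*(d^2 + 2*d - 8) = (d - 3)*(d - 2)*(d + 4)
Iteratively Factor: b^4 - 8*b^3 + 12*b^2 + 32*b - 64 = (b + 2)*(b^3 - 10*b^2 + 32*b - 32) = (b - 2)*(b + 2)*(b^2 - 8*b + 16) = (b - 4)*(b - 2)*(b + 2)*(b - 4)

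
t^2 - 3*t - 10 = (t - 5)*(t + 2)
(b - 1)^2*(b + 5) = b^3 + 3*b^2 - 9*b + 5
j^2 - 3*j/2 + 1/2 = (j - 1)*(j - 1/2)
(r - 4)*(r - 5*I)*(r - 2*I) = r^3 - 4*r^2 - 7*I*r^2 - 10*r + 28*I*r + 40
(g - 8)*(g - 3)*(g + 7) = g^3 - 4*g^2 - 53*g + 168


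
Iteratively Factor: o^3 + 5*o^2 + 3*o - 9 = (o + 3)*(o^2 + 2*o - 3) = (o - 1)*(o + 3)*(o + 3)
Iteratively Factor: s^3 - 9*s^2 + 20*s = (s - 5)*(s^2 - 4*s) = s*(s - 5)*(s - 4)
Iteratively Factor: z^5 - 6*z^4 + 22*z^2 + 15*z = (z - 3)*(z^4 - 3*z^3 - 9*z^2 - 5*z) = (z - 3)*(z + 1)*(z^3 - 4*z^2 - 5*z) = z*(z - 3)*(z + 1)*(z^2 - 4*z - 5) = z*(z - 5)*(z - 3)*(z + 1)*(z + 1)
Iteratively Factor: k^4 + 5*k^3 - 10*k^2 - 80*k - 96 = (k - 4)*(k^3 + 9*k^2 + 26*k + 24) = (k - 4)*(k + 3)*(k^2 + 6*k + 8) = (k - 4)*(k + 3)*(k + 4)*(k + 2)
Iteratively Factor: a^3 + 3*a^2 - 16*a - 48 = (a + 3)*(a^2 - 16) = (a - 4)*(a + 3)*(a + 4)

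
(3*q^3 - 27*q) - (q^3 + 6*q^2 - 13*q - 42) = 2*q^3 - 6*q^2 - 14*q + 42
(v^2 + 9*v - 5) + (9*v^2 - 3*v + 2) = 10*v^2 + 6*v - 3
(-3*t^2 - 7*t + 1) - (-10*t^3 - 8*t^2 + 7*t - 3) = 10*t^3 + 5*t^2 - 14*t + 4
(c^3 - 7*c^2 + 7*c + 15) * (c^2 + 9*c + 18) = c^5 + 2*c^4 - 38*c^3 - 48*c^2 + 261*c + 270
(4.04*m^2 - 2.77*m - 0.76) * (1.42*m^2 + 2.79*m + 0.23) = 5.7368*m^4 + 7.3382*m^3 - 7.8783*m^2 - 2.7575*m - 0.1748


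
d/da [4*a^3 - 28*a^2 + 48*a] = 12*a^2 - 56*a + 48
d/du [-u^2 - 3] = -2*u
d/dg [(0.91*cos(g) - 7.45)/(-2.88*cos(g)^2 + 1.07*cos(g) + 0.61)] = (-2.6208*cos(g)^2 + 42.912*cos(g) - 8.5266)*sin(g)/(8.2944*cos(g)^4 - 6.1632*cos(g)^3 - 2.3687*cos(g)^2 + 1.3054*cos(g) + 0.3721)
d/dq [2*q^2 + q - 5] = 4*q + 1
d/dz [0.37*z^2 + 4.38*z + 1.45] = 0.74*z + 4.38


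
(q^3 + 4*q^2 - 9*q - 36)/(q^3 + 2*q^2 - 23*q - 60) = (q - 3)/(q - 5)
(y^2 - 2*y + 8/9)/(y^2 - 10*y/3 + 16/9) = (3*y - 4)/(3*y - 8)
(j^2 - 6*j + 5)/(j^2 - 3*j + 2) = (j - 5)/(j - 2)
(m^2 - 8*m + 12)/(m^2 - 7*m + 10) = (m - 6)/(m - 5)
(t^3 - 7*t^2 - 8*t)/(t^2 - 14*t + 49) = t*(t^2 - 7*t - 8)/(t^2 - 14*t + 49)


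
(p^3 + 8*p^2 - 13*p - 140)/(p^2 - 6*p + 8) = (p^2 + 12*p + 35)/(p - 2)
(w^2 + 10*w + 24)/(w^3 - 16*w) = (w + 6)/(w*(w - 4))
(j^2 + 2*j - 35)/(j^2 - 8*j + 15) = (j + 7)/(j - 3)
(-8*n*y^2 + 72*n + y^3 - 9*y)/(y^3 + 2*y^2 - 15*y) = (-8*n*y - 24*n + y^2 + 3*y)/(y*(y + 5))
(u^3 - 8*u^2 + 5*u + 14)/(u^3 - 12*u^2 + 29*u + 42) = (u - 2)/(u - 6)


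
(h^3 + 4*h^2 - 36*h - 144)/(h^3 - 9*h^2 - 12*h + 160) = (h^2 - 36)/(h^2 - 13*h + 40)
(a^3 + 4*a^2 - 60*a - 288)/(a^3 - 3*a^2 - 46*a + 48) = (a + 6)/(a - 1)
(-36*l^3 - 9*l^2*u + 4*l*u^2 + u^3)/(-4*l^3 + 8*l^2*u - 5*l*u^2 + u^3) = (36*l^3 + 9*l^2*u - 4*l*u^2 - u^3)/(4*l^3 - 8*l^2*u + 5*l*u^2 - u^3)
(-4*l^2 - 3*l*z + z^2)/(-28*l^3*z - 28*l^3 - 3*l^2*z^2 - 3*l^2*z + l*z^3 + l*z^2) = (4*l^2 + 3*l*z - z^2)/(l*(28*l^2*z + 28*l^2 + 3*l*z^2 + 3*l*z - z^3 - z^2))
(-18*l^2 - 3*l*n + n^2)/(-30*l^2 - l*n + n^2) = (3*l + n)/(5*l + n)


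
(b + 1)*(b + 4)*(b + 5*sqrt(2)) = b^3 + 5*b^2 + 5*sqrt(2)*b^2 + 4*b + 25*sqrt(2)*b + 20*sqrt(2)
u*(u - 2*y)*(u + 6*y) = u^3 + 4*u^2*y - 12*u*y^2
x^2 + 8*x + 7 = (x + 1)*(x + 7)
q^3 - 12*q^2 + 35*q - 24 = (q - 8)*(q - 3)*(q - 1)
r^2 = r^2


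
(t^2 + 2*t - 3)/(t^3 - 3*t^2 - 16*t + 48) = (t^2 + 2*t - 3)/(t^3 - 3*t^2 - 16*t + 48)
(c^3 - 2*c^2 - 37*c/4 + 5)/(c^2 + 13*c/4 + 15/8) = 2*(2*c^2 - 9*c + 4)/(4*c + 3)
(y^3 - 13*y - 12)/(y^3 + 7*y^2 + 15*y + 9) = (y - 4)/(y + 3)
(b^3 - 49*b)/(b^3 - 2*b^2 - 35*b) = (b + 7)/(b + 5)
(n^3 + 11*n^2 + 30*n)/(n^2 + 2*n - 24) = n*(n + 5)/(n - 4)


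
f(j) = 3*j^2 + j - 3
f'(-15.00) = -89.00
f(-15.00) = 657.00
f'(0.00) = 1.00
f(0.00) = -3.00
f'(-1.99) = -10.94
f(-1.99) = 6.89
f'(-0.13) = 0.22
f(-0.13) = -3.08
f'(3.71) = 23.26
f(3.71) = 42.00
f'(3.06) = 19.36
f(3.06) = 28.15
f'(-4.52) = -26.12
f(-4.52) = 53.77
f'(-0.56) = -2.36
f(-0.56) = -2.62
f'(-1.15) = -5.90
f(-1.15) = -0.18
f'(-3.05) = -17.30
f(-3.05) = 21.86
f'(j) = 6*j + 1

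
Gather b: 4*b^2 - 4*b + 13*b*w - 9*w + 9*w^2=4*b^2 + b*(13*w - 4) + 9*w^2 - 9*w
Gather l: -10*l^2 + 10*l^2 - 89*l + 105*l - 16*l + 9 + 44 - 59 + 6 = 0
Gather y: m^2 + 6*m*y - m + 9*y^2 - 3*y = m^2 - m + 9*y^2 + y*(6*m - 3)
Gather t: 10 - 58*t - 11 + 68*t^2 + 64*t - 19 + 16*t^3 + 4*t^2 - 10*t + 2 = 16*t^3 + 72*t^2 - 4*t - 18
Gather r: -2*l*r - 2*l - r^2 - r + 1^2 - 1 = -2*l - r^2 + r*(-2*l - 1)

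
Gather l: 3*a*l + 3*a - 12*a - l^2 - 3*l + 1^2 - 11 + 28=-9*a - l^2 + l*(3*a - 3) + 18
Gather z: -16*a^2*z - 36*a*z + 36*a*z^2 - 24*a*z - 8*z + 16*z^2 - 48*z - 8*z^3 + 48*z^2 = -8*z^3 + z^2*(36*a + 64) + z*(-16*a^2 - 60*a - 56)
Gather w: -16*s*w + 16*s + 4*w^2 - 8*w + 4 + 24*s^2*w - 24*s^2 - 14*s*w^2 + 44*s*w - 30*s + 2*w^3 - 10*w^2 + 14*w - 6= -24*s^2 - 14*s + 2*w^3 + w^2*(-14*s - 6) + w*(24*s^2 + 28*s + 6) - 2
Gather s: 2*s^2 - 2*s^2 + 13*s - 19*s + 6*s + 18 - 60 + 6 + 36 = 0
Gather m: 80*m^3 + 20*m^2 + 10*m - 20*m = 80*m^3 + 20*m^2 - 10*m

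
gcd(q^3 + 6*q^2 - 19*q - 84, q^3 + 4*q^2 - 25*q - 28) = q^2 + 3*q - 28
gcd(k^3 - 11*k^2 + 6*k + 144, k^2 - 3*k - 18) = k^2 - 3*k - 18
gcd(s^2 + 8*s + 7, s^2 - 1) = s + 1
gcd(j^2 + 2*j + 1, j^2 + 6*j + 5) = j + 1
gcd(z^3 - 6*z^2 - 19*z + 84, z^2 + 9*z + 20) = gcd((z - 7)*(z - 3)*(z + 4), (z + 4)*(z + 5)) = z + 4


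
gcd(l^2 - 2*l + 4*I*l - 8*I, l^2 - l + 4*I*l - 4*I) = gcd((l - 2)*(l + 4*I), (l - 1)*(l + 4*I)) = l + 4*I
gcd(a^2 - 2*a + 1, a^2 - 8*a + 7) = a - 1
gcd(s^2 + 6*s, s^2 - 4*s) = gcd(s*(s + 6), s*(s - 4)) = s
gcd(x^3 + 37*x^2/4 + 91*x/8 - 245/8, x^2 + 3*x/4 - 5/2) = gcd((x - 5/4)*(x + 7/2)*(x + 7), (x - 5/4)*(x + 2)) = x - 5/4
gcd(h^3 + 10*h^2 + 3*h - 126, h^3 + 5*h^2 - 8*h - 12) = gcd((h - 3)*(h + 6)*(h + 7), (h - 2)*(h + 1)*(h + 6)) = h + 6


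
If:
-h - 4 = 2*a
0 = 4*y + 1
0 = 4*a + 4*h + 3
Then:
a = -13/4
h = 5/2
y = -1/4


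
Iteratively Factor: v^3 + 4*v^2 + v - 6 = (v + 2)*(v^2 + 2*v - 3) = (v + 2)*(v + 3)*(v - 1)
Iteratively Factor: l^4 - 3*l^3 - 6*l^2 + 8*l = (l - 4)*(l^3 + l^2 - 2*l) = l*(l - 4)*(l^2 + l - 2) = l*(l - 4)*(l - 1)*(l + 2)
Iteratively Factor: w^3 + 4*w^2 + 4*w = (w + 2)*(w^2 + 2*w) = (w + 2)^2*(w)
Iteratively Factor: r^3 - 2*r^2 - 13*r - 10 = (r + 1)*(r^2 - 3*r - 10) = (r + 1)*(r + 2)*(r - 5)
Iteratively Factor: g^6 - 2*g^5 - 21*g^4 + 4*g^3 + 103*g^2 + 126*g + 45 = (g + 1)*(g^5 - 3*g^4 - 18*g^3 + 22*g^2 + 81*g + 45) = (g + 1)^2*(g^4 - 4*g^3 - 14*g^2 + 36*g + 45) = (g - 3)*(g + 1)^2*(g^3 - g^2 - 17*g - 15) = (g - 5)*(g - 3)*(g + 1)^2*(g^2 + 4*g + 3) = (g - 5)*(g - 3)*(g + 1)^2*(g + 3)*(g + 1)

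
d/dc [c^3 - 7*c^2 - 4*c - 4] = 3*c^2 - 14*c - 4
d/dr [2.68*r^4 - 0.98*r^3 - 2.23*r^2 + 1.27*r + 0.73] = 10.72*r^3 - 2.94*r^2 - 4.46*r + 1.27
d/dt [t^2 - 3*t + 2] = 2*t - 3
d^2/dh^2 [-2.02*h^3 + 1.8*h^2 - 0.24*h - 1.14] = 3.6 - 12.12*h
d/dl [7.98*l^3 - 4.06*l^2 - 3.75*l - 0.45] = 23.94*l^2 - 8.12*l - 3.75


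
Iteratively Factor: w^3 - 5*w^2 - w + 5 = (w - 1)*(w^2 - 4*w - 5) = (w - 1)*(w + 1)*(w - 5)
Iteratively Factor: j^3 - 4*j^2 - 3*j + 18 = (j + 2)*(j^2 - 6*j + 9) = (j - 3)*(j + 2)*(j - 3)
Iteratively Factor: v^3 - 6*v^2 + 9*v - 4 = (v - 1)*(v^2 - 5*v + 4) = (v - 1)^2*(v - 4)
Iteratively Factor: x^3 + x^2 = (x)*(x^2 + x) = x^2*(x + 1)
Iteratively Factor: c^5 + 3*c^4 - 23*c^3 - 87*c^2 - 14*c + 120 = (c + 3)*(c^4 - 23*c^2 - 18*c + 40) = (c - 1)*(c + 3)*(c^3 + c^2 - 22*c - 40) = (c - 1)*(c + 3)*(c + 4)*(c^2 - 3*c - 10) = (c - 5)*(c - 1)*(c + 3)*(c + 4)*(c + 2)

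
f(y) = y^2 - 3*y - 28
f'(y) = 2*y - 3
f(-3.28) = -7.40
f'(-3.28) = -9.56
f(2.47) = -29.31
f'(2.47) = 1.94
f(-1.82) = -19.23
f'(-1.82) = -6.64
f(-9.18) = 83.81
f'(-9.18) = -21.36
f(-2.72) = -12.44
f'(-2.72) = -8.44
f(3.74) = -25.23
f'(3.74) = 4.48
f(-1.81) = -19.29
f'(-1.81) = -6.62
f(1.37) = -30.23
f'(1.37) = -0.26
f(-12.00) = 152.00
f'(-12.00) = -27.00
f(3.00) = -28.00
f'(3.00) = 3.00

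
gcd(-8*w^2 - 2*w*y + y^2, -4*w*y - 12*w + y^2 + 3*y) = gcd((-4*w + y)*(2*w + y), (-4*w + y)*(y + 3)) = -4*w + y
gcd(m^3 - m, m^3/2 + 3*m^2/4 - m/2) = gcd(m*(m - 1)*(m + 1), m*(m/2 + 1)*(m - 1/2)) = m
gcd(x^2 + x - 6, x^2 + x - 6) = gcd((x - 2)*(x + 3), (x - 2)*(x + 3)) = x^2 + x - 6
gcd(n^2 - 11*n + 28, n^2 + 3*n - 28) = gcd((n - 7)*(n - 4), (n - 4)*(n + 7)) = n - 4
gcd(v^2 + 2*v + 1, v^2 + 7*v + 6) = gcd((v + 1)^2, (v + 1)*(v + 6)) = v + 1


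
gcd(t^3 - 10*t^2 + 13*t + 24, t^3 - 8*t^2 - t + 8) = t^2 - 7*t - 8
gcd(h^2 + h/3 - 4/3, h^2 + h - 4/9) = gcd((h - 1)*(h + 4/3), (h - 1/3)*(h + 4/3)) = h + 4/3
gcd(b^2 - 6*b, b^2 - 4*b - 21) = 1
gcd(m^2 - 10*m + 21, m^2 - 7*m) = m - 7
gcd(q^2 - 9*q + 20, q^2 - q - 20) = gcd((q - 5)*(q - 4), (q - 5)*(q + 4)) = q - 5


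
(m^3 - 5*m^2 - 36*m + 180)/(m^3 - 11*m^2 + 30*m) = (m + 6)/m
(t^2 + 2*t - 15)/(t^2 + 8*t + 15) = (t - 3)/(t + 3)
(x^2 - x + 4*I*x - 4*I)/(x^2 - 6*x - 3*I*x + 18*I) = (x^2 - x + 4*I*x - 4*I)/(x^2 - 6*x - 3*I*x + 18*I)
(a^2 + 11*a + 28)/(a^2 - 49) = (a + 4)/(a - 7)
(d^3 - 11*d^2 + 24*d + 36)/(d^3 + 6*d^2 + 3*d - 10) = (d^3 - 11*d^2 + 24*d + 36)/(d^3 + 6*d^2 + 3*d - 10)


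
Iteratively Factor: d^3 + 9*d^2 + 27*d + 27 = (d + 3)*(d^2 + 6*d + 9) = (d + 3)^2*(d + 3)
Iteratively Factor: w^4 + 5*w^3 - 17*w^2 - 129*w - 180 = (w + 3)*(w^3 + 2*w^2 - 23*w - 60) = (w - 5)*(w + 3)*(w^2 + 7*w + 12) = (w - 5)*(w + 3)^2*(w + 4)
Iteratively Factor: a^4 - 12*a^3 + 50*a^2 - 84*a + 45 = (a - 5)*(a^3 - 7*a^2 + 15*a - 9) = (a - 5)*(a - 1)*(a^2 - 6*a + 9) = (a - 5)*(a - 3)*(a - 1)*(a - 3)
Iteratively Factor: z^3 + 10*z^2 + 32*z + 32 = (z + 4)*(z^2 + 6*z + 8) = (z + 4)^2*(z + 2)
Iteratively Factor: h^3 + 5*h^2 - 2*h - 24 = (h + 3)*(h^2 + 2*h - 8) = (h + 3)*(h + 4)*(h - 2)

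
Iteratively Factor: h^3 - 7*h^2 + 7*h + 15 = (h - 5)*(h^2 - 2*h - 3) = (h - 5)*(h + 1)*(h - 3)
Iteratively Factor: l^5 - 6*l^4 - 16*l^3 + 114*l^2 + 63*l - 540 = (l + 3)*(l^4 - 9*l^3 + 11*l^2 + 81*l - 180) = (l - 4)*(l + 3)*(l^3 - 5*l^2 - 9*l + 45) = (l - 5)*(l - 4)*(l + 3)*(l^2 - 9) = (l - 5)*(l - 4)*(l - 3)*(l + 3)*(l + 3)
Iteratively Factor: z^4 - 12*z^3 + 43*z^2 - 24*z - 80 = (z - 4)*(z^3 - 8*z^2 + 11*z + 20) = (z - 4)*(z + 1)*(z^2 - 9*z + 20) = (z - 4)^2*(z + 1)*(z - 5)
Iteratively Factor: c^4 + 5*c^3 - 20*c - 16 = (c + 4)*(c^3 + c^2 - 4*c - 4) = (c + 1)*(c + 4)*(c^2 - 4) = (c + 1)*(c + 2)*(c + 4)*(c - 2)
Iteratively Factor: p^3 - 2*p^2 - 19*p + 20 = (p - 1)*(p^2 - p - 20) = (p - 5)*(p - 1)*(p + 4)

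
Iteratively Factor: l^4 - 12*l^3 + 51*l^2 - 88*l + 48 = (l - 4)*(l^3 - 8*l^2 + 19*l - 12) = (l - 4)*(l - 3)*(l^2 - 5*l + 4) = (l - 4)*(l - 3)*(l - 1)*(l - 4)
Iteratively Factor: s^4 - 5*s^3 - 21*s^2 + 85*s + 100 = (s + 4)*(s^3 - 9*s^2 + 15*s + 25) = (s - 5)*(s + 4)*(s^2 - 4*s - 5) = (s - 5)*(s + 1)*(s + 4)*(s - 5)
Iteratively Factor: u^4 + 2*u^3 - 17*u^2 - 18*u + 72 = (u - 3)*(u^3 + 5*u^2 - 2*u - 24) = (u - 3)*(u + 4)*(u^2 + u - 6) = (u - 3)*(u + 3)*(u + 4)*(u - 2)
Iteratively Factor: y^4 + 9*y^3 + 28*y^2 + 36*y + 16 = (y + 2)*(y^3 + 7*y^2 + 14*y + 8) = (y + 2)^2*(y^2 + 5*y + 4) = (y + 2)^2*(y + 4)*(y + 1)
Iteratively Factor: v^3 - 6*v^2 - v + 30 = (v + 2)*(v^2 - 8*v + 15) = (v - 5)*(v + 2)*(v - 3)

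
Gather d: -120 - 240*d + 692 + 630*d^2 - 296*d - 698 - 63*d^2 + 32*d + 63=567*d^2 - 504*d - 63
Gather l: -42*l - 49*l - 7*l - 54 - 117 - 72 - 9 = -98*l - 252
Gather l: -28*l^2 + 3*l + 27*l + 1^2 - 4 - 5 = -28*l^2 + 30*l - 8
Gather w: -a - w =-a - w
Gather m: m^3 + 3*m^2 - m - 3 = m^3 + 3*m^2 - m - 3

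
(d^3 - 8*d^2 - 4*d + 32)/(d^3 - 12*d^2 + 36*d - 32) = (d + 2)/(d - 2)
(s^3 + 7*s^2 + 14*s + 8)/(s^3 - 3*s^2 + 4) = (s^2 + 6*s + 8)/(s^2 - 4*s + 4)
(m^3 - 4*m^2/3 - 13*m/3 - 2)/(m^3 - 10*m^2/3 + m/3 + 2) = (m + 1)/(m - 1)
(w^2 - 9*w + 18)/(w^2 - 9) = (w - 6)/(w + 3)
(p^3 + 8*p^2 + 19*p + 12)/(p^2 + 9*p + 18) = (p^2 + 5*p + 4)/(p + 6)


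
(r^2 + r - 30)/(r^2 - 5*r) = (r + 6)/r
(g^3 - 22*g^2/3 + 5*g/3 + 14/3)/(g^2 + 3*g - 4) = (3*g^2 - 19*g - 14)/(3*(g + 4))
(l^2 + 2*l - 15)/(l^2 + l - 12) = (l + 5)/(l + 4)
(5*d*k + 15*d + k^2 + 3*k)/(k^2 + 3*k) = (5*d + k)/k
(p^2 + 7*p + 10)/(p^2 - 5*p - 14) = (p + 5)/(p - 7)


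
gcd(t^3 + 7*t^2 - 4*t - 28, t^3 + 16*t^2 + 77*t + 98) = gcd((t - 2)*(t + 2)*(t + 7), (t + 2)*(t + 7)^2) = t^2 + 9*t + 14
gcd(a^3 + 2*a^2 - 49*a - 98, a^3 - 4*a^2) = 1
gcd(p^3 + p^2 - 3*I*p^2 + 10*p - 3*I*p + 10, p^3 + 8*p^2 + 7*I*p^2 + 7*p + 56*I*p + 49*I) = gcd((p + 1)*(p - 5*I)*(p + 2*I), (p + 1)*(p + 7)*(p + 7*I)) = p + 1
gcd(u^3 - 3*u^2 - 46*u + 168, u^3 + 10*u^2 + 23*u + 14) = u + 7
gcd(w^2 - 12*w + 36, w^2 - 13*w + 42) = w - 6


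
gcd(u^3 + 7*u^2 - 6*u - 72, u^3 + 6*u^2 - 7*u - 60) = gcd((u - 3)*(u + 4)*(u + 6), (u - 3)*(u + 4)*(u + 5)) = u^2 + u - 12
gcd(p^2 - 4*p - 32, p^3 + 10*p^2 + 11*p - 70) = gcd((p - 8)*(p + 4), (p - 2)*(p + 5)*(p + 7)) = 1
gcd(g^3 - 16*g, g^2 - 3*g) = g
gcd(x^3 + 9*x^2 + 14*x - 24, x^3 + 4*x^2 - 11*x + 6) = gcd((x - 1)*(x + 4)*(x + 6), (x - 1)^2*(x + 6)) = x^2 + 5*x - 6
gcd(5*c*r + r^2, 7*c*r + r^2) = r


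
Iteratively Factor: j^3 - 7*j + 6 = (j - 1)*(j^2 + j - 6) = (j - 2)*(j - 1)*(j + 3)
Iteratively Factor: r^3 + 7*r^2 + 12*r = (r + 4)*(r^2 + 3*r) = (r + 3)*(r + 4)*(r)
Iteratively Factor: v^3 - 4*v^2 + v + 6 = (v + 1)*(v^2 - 5*v + 6) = (v - 2)*(v + 1)*(v - 3)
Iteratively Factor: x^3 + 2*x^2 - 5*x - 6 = (x - 2)*(x^2 + 4*x + 3) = (x - 2)*(x + 1)*(x + 3)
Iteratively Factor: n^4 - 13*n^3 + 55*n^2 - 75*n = (n - 3)*(n^3 - 10*n^2 + 25*n) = (n - 5)*(n - 3)*(n^2 - 5*n) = (n - 5)^2*(n - 3)*(n)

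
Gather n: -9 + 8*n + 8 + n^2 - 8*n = n^2 - 1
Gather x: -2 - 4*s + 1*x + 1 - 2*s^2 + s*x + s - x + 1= -2*s^2 + s*x - 3*s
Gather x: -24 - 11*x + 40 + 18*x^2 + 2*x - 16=18*x^2 - 9*x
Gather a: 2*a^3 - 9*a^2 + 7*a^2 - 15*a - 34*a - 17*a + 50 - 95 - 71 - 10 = 2*a^3 - 2*a^2 - 66*a - 126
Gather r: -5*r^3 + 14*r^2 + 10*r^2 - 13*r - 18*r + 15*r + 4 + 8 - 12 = -5*r^3 + 24*r^2 - 16*r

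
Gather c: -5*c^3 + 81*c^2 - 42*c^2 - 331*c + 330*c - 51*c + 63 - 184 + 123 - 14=-5*c^3 + 39*c^2 - 52*c - 12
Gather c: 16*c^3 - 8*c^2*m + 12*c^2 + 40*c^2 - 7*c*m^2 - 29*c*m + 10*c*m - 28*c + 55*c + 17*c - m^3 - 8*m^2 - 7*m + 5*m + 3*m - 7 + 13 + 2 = 16*c^3 + c^2*(52 - 8*m) + c*(-7*m^2 - 19*m + 44) - m^3 - 8*m^2 + m + 8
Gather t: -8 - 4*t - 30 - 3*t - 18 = -7*t - 56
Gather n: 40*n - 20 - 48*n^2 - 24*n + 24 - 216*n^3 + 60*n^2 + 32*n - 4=-216*n^3 + 12*n^2 + 48*n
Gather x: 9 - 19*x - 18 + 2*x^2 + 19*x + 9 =2*x^2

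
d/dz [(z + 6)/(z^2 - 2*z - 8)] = (z^2 - 2*z - 2*(z - 1)*(z + 6) - 8)/(-z^2 + 2*z + 8)^2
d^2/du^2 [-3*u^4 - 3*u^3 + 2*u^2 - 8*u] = -36*u^2 - 18*u + 4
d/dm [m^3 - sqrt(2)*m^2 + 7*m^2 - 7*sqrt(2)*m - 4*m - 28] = 3*m^2 - 2*sqrt(2)*m + 14*m - 7*sqrt(2) - 4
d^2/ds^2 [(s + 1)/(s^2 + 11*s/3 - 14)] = 6*((s + 1)*(6*s + 11)^2 - (9*s + 14)*(3*s^2 + 11*s - 42))/(3*s^2 + 11*s - 42)^3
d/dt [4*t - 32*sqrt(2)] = 4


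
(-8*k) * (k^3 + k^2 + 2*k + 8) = -8*k^4 - 8*k^3 - 16*k^2 - 64*k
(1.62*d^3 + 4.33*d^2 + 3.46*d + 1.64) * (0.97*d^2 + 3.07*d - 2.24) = 1.5714*d^5 + 9.1735*d^4 + 13.0205*d^3 + 2.5138*d^2 - 2.7156*d - 3.6736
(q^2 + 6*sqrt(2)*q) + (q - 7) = q^2 + q + 6*sqrt(2)*q - 7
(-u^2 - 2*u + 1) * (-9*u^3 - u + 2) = 9*u^5 + 18*u^4 - 8*u^3 - 5*u + 2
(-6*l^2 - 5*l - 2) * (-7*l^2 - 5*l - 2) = 42*l^4 + 65*l^3 + 51*l^2 + 20*l + 4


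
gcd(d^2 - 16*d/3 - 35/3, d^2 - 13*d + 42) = d - 7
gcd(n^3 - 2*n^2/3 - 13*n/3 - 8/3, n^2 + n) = n + 1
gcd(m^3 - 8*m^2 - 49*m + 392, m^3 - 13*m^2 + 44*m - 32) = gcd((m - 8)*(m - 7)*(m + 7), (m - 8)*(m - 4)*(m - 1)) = m - 8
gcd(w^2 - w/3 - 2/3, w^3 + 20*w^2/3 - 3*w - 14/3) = w^2 - w/3 - 2/3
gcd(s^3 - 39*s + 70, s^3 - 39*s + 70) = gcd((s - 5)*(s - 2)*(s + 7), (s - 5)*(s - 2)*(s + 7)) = s^3 - 39*s + 70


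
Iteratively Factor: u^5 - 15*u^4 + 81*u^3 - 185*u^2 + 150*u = (u - 5)*(u^4 - 10*u^3 + 31*u^2 - 30*u) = (u - 5)*(u - 3)*(u^3 - 7*u^2 + 10*u) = u*(u - 5)*(u - 3)*(u^2 - 7*u + 10) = u*(u - 5)*(u - 3)*(u - 2)*(u - 5)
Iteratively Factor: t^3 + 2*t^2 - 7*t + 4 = (t - 1)*(t^2 + 3*t - 4) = (t - 1)^2*(t + 4)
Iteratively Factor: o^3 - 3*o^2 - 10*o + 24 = (o - 2)*(o^2 - o - 12) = (o - 4)*(o - 2)*(o + 3)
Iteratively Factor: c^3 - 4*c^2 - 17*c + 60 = (c - 3)*(c^2 - c - 20) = (c - 3)*(c + 4)*(c - 5)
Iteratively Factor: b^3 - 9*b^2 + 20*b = (b - 4)*(b^2 - 5*b) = (b - 5)*(b - 4)*(b)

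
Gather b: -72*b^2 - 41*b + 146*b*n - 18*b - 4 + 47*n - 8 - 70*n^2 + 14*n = -72*b^2 + b*(146*n - 59) - 70*n^2 + 61*n - 12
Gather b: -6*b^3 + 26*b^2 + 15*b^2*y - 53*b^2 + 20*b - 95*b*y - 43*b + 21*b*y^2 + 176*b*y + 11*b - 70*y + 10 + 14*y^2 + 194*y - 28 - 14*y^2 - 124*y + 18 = -6*b^3 + b^2*(15*y - 27) + b*(21*y^2 + 81*y - 12)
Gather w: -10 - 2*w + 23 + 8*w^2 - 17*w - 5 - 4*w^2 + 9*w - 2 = 4*w^2 - 10*w + 6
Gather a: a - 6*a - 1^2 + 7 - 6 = -5*a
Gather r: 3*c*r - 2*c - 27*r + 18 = -2*c + r*(3*c - 27) + 18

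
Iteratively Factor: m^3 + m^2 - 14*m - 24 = (m - 4)*(m^2 + 5*m + 6) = (m - 4)*(m + 2)*(m + 3)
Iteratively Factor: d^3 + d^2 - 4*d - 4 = (d + 1)*(d^2 - 4) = (d - 2)*(d + 1)*(d + 2)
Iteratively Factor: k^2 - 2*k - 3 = (k + 1)*(k - 3)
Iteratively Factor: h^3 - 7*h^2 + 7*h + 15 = (h - 3)*(h^2 - 4*h - 5) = (h - 5)*(h - 3)*(h + 1)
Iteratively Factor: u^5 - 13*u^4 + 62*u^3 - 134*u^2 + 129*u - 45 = (u - 1)*(u^4 - 12*u^3 + 50*u^2 - 84*u + 45) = (u - 3)*(u - 1)*(u^3 - 9*u^2 + 23*u - 15) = (u - 5)*(u - 3)*(u - 1)*(u^2 - 4*u + 3) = (u - 5)*(u - 3)*(u - 1)^2*(u - 3)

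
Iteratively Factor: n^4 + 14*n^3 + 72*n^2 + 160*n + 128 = (n + 2)*(n^3 + 12*n^2 + 48*n + 64) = (n + 2)*(n + 4)*(n^2 + 8*n + 16) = (n + 2)*(n + 4)^2*(n + 4)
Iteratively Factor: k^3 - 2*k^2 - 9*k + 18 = (k - 3)*(k^2 + k - 6) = (k - 3)*(k + 3)*(k - 2)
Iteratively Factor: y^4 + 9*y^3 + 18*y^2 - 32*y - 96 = (y - 2)*(y^3 + 11*y^2 + 40*y + 48) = (y - 2)*(y + 3)*(y^2 + 8*y + 16) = (y - 2)*(y + 3)*(y + 4)*(y + 4)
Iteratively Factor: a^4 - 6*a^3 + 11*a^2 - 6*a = (a - 3)*(a^3 - 3*a^2 + 2*a) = a*(a - 3)*(a^2 - 3*a + 2) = a*(a - 3)*(a - 2)*(a - 1)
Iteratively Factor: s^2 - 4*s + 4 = (s - 2)*(s - 2)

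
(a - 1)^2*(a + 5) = a^3 + 3*a^2 - 9*a + 5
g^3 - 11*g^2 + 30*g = g*(g - 6)*(g - 5)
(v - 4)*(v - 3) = v^2 - 7*v + 12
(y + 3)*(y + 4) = y^2 + 7*y + 12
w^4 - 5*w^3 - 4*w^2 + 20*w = w*(w - 5)*(w - 2)*(w + 2)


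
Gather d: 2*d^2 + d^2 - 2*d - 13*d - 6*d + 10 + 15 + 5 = 3*d^2 - 21*d + 30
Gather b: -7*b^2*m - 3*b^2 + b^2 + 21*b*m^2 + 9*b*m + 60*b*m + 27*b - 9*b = b^2*(-7*m - 2) + b*(21*m^2 + 69*m + 18)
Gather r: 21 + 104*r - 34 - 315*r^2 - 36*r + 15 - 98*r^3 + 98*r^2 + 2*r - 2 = -98*r^3 - 217*r^2 + 70*r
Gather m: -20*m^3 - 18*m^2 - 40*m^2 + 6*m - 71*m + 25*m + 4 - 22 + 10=-20*m^3 - 58*m^2 - 40*m - 8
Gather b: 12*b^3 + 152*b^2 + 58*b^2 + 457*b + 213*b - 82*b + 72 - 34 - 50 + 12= 12*b^3 + 210*b^2 + 588*b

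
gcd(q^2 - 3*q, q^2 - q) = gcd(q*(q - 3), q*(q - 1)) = q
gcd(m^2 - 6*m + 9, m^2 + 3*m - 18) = m - 3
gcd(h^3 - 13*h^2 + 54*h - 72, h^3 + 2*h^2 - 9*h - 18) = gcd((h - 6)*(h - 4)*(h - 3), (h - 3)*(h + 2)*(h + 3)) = h - 3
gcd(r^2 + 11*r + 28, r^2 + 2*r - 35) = r + 7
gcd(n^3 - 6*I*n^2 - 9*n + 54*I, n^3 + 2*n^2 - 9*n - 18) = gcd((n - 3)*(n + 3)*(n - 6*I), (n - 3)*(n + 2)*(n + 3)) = n^2 - 9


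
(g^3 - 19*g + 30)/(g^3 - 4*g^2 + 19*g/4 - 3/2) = 4*(g^2 + 2*g - 15)/(4*g^2 - 8*g + 3)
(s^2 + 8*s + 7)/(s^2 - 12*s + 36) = (s^2 + 8*s + 7)/(s^2 - 12*s + 36)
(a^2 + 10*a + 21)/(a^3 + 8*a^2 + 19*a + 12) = (a + 7)/(a^2 + 5*a + 4)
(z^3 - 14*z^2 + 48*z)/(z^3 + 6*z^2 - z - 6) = z*(z^2 - 14*z + 48)/(z^3 + 6*z^2 - z - 6)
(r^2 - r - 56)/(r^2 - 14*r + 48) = (r + 7)/(r - 6)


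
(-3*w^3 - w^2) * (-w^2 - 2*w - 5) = 3*w^5 + 7*w^4 + 17*w^3 + 5*w^2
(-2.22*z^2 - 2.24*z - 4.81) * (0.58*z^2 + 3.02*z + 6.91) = -1.2876*z^4 - 8.0036*z^3 - 24.8948*z^2 - 30.0046*z - 33.2371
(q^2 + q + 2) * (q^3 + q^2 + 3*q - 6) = q^5 + 2*q^4 + 6*q^3 - q^2 - 12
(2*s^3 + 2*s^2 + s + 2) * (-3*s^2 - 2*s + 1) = -6*s^5 - 10*s^4 - 5*s^3 - 6*s^2 - 3*s + 2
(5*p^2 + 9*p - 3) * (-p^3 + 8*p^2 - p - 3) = -5*p^5 + 31*p^4 + 70*p^3 - 48*p^2 - 24*p + 9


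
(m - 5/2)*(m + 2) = m^2 - m/2 - 5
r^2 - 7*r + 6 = (r - 6)*(r - 1)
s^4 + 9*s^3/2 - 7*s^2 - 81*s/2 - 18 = (s - 3)*(s + 1/2)*(s + 3)*(s + 4)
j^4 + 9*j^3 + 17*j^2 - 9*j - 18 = (j - 1)*(j + 1)*(j + 3)*(j + 6)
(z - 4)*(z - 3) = z^2 - 7*z + 12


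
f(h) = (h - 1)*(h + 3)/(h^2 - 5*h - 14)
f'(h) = (5 - 2*h)*(h - 1)*(h + 3)/(h^2 - 5*h - 14)^2 + (h - 1)/(h^2 - 5*h - 14) + (h + 3)/(h^2 - 5*h - 14) = (-7*h^2 - 22*h - 43)/(h^4 - 10*h^3 - 3*h^2 + 140*h + 196)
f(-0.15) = 0.25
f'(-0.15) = -0.23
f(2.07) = -0.27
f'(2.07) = -0.29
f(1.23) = -0.05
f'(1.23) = -0.23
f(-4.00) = 0.23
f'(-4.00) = -0.14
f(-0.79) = 0.42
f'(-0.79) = -0.34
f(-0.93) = 0.47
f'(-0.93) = -0.40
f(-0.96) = 0.48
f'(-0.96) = -0.41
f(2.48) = -0.40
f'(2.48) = -0.34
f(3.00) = -0.60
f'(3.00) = -0.43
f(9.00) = 4.36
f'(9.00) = -1.67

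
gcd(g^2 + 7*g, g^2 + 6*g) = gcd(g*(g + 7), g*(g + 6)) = g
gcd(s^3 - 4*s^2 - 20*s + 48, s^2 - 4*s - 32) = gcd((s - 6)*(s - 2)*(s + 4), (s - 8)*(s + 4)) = s + 4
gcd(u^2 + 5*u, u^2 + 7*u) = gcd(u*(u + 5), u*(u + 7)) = u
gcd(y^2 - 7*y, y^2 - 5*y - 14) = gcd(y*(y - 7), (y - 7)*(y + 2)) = y - 7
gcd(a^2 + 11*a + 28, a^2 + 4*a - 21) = a + 7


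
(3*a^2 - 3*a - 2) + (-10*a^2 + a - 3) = -7*a^2 - 2*a - 5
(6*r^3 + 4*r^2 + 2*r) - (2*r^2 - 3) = 6*r^3 + 2*r^2 + 2*r + 3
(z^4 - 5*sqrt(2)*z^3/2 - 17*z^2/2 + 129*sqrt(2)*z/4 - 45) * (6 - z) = -z^5 + 5*sqrt(2)*z^4/2 + 6*z^4 - 15*sqrt(2)*z^3 + 17*z^3/2 - 51*z^2 - 129*sqrt(2)*z^2/4 + 45*z + 387*sqrt(2)*z/2 - 270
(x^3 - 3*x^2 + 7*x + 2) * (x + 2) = x^4 - x^3 + x^2 + 16*x + 4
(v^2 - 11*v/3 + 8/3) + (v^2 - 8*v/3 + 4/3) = 2*v^2 - 19*v/3 + 4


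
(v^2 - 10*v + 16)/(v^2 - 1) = (v^2 - 10*v + 16)/(v^2 - 1)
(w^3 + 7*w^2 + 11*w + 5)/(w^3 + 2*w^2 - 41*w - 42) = (w^2 + 6*w + 5)/(w^2 + w - 42)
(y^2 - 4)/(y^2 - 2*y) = (y + 2)/y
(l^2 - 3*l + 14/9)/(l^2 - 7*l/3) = (l - 2/3)/l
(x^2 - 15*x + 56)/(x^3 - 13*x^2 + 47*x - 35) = (x - 8)/(x^2 - 6*x + 5)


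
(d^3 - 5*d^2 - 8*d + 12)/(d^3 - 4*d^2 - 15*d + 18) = (d + 2)/(d + 3)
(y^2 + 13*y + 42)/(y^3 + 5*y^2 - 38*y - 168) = (y + 6)/(y^2 - 2*y - 24)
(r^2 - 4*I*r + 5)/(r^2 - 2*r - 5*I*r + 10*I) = (r + I)/(r - 2)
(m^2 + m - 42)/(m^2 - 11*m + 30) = (m + 7)/(m - 5)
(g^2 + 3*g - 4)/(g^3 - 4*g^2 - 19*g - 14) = (-g^2 - 3*g + 4)/(-g^3 + 4*g^2 + 19*g + 14)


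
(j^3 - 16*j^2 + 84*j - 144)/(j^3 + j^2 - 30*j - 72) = (j^2 - 10*j + 24)/(j^2 + 7*j + 12)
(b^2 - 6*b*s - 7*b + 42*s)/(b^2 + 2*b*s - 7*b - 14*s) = (b - 6*s)/(b + 2*s)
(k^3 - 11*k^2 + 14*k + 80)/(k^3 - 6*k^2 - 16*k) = (k - 5)/k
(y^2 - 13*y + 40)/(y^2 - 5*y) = (y - 8)/y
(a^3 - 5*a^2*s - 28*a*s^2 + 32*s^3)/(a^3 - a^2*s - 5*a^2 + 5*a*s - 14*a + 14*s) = (a^2 - 4*a*s - 32*s^2)/(a^2 - 5*a - 14)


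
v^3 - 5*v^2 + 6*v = v*(v - 3)*(v - 2)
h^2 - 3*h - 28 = (h - 7)*(h + 4)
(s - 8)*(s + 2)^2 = s^3 - 4*s^2 - 28*s - 32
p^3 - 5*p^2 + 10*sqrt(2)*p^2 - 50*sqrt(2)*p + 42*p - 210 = (p - 5)*(p + 3*sqrt(2))*(p + 7*sqrt(2))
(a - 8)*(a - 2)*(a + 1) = a^3 - 9*a^2 + 6*a + 16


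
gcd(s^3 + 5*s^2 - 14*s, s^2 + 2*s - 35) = s + 7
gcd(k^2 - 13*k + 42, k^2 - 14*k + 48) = k - 6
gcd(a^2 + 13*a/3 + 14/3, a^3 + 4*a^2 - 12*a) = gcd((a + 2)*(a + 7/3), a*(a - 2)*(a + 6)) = 1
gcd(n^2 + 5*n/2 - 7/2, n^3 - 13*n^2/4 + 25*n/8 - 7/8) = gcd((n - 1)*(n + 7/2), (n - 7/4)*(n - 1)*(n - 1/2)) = n - 1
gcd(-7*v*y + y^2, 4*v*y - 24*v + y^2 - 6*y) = 1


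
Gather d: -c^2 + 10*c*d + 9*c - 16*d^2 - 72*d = -c^2 + 9*c - 16*d^2 + d*(10*c - 72)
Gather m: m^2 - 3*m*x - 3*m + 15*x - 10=m^2 + m*(-3*x - 3) + 15*x - 10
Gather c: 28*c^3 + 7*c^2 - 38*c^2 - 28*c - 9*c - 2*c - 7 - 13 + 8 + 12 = 28*c^3 - 31*c^2 - 39*c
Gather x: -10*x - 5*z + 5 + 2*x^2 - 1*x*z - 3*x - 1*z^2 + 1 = 2*x^2 + x*(-z - 13) - z^2 - 5*z + 6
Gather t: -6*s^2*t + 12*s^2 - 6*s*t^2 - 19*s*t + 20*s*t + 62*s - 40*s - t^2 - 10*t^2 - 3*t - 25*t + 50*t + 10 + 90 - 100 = 12*s^2 + 22*s + t^2*(-6*s - 11) + t*(-6*s^2 + s + 22)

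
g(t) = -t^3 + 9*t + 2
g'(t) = 9 - 3*t^2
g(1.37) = 11.76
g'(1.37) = 3.37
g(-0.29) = -0.59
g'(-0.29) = 8.75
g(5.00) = -78.00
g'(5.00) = -66.00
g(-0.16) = 0.56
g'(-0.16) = 8.92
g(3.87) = -21.13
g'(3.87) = -35.93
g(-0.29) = -0.59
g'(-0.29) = 8.75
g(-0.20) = 0.21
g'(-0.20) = 8.88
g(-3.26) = 7.31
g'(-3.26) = -22.88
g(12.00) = -1618.00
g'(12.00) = -423.00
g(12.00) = -1618.00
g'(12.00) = -423.00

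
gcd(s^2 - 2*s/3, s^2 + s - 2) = 1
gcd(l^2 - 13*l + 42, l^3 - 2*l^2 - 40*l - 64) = 1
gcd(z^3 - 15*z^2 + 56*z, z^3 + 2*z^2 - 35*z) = z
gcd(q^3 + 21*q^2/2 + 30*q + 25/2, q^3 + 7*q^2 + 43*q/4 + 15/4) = q^2 + 11*q/2 + 5/2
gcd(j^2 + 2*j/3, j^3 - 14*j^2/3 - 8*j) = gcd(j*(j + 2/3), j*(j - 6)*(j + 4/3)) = j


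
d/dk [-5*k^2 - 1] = -10*k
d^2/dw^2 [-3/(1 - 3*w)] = 54/(3*w - 1)^3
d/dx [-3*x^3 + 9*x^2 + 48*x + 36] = -9*x^2 + 18*x + 48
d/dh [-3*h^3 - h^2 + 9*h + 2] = -9*h^2 - 2*h + 9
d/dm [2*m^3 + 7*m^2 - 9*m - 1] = 6*m^2 + 14*m - 9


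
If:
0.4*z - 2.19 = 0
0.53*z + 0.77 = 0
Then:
No Solution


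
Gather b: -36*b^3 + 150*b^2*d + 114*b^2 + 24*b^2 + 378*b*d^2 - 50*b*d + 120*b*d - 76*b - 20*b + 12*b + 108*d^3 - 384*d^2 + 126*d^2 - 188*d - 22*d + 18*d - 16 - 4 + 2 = -36*b^3 + b^2*(150*d + 138) + b*(378*d^2 + 70*d - 84) + 108*d^3 - 258*d^2 - 192*d - 18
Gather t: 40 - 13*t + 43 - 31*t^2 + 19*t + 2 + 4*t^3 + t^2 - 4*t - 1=4*t^3 - 30*t^2 + 2*t + 84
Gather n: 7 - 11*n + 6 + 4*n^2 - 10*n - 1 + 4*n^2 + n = 8*n^2 - 20*n + 12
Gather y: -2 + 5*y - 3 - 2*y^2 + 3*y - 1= -2*y^2 + 8*y - 6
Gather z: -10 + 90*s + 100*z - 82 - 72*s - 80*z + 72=18*s + 20*z - 20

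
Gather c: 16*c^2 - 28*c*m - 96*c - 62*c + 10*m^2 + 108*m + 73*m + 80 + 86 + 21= 16*c^2 + c*(-28*m - 158) + 10*m^2 + 181*m + 187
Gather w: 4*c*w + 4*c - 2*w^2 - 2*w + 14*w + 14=4*c - 2*w^2 + w*(4*c + 12) + 14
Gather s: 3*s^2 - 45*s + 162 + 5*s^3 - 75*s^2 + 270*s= 5*s^3 - 72*s^2 + 225*s + 162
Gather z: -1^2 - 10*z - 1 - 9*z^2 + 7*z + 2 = -9*z^2 - 3*z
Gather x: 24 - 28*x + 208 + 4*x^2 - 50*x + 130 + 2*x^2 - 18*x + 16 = 6*x^2 - 96*x + 378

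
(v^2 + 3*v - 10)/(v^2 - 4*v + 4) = (v + 5)/(v - 2)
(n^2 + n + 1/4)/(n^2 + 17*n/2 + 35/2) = (4*n^2 + 4*n + 1)/(2*(2*n^2 + 17*n + 35))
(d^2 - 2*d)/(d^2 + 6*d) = (d - 2)/(d + 6)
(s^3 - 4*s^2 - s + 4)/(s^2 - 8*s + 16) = (s^2 - 1)/(s - 4)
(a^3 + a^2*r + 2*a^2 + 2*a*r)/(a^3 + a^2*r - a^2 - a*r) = (a + 2)/(a - 1)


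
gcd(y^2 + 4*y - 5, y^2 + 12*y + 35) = y + 5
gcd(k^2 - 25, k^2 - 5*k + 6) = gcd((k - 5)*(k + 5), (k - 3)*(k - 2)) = 1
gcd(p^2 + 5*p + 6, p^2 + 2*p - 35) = 1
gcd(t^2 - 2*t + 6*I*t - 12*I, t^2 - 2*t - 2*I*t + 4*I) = t - 2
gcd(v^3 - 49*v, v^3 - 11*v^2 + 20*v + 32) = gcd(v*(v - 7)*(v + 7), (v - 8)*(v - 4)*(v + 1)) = 1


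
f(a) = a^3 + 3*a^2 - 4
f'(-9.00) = 189.00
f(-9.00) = -490.00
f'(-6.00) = 72.00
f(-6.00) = -112.00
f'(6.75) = 177.19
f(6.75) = 440.23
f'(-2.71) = 5.77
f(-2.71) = -1.87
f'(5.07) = 107.53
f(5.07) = 203.44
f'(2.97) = 44.28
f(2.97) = 48.66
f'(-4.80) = 40.32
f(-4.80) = -45.47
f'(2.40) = 31.68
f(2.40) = 27.10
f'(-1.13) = -2.95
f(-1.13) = -1.61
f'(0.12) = 0.76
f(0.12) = -3.96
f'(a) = 3*a^2 + 6*a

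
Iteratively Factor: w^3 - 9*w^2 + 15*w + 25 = (w + 1)*(w^2 - 10*w + 25) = (w - 5)*(w + 1)*(w - 5)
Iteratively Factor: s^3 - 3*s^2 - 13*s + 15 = (s - 1)*(s^2 - 2*s - 15) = (s - 5)*(s - 1)*(s + 3)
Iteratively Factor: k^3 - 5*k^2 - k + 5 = (k + 1)*(k^2 - 6*k + 5) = (k - 1)*(k + 1)*(k - 5)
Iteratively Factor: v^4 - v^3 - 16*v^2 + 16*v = (v - 4)*(v^3 + 3*v^2 - 4*v) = (v - 4)*(v + 4)*(v^2 - v) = (v - 4)*(v - 1)*(v + 4)*(v)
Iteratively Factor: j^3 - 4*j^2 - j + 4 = (j + 1)*(j^2 - 5*j + 4) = (j - 1)*(j + 1)*(j - 4)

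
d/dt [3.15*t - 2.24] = 3.15000000000000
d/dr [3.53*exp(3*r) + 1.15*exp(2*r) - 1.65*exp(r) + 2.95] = (10.59*exp(2*r) + 2.3*exp(r) - 1.65)*exp(r)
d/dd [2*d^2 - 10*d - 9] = 4*d - 10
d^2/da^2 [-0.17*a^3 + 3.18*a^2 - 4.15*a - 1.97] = 6.36 - 1.02*a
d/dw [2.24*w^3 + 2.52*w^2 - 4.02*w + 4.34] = 6.72*w^2 + 5.04*w - 4.02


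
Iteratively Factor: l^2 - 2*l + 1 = (l - 1)*(l - 1)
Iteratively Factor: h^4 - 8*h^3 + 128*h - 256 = (h - 4)*(h^3 - 4*h^2 - 16*h + 64) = (h - 4)^2*(h^2 - 16) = (h - 4)^3*(h + 4)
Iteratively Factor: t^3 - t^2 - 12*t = (t - 4)*(t^2 + 3*t) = (t - 4)*(t + 3)*(t)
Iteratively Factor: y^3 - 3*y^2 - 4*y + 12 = (y - 3)*(y^2 - 4) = (y - 3)*(y + 2)*(y - 2)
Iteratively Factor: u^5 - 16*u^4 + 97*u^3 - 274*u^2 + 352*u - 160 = (u - 1)*(u^4 - 15*u^3 + 82*u^2 - 192*u + 160) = (u - 4)*(u - 1)*(u^3 - 11*u^2 + 38*u - 40) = (u - 5)*(u - 4)*(u - 1)*(u^2 - 6*u + 8) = (u - 5)*(u - 4)*(u - 2)*(u - 1)*(u - 4)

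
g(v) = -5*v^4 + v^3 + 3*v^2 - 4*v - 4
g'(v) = -20*v^3 + 3*v^2 + 6*v - 4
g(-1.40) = -14.47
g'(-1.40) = 48.36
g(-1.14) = -5.47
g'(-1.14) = 22.69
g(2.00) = -72.00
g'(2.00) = -140.00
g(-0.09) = -3.62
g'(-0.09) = -4.50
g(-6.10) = -7017.87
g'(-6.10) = 4610.65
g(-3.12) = -466.48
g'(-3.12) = 613.91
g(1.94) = -63.99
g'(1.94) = -127.10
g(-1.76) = -41.09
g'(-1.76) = 103.77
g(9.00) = -31873.00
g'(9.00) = -14287.00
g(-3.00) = -397.00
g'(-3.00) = 545.00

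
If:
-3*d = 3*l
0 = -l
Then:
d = 0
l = 0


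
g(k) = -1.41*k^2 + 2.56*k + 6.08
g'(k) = 2.56 - 2.82*k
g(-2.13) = -5.77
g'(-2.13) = 8.57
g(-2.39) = -8.09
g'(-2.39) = 9.30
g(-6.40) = -68.06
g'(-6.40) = 20.61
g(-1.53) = -1.14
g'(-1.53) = 6.87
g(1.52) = 6.71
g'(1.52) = -1.73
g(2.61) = 3.16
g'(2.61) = -4.80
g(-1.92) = -4.03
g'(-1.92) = 7.97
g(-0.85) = 2.89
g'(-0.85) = 4.96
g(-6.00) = -60.04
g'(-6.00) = 19.48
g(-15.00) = -349.57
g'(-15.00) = 44.86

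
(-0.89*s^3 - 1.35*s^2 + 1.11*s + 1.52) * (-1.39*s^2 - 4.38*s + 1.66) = 1.2371*s^5 + 5.7747*s^4 + 2.8927*s^3 - 9.2156*s^2 - 4.815*s + 2.5232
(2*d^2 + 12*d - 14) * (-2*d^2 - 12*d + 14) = -4*d^4 - 48*d^3 - 88*d^2 + 336*d - 196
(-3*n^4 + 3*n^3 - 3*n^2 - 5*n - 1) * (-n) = 3*n^5 - 3*n^4 + 3*n^3 + 5*n^2 + n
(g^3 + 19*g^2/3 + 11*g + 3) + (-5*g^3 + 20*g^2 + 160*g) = -4*g^3 + 79*g^2/3 + 171*g + 3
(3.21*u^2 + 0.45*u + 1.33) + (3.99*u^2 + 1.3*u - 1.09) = 7.2*u^2 + 1.75*u + 0.24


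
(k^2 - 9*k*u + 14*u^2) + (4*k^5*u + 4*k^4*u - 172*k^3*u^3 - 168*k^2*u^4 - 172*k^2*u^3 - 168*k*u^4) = 4*k^5*u + 4*k^4*u - 172*k^3*u^3 - 168*k^2*u^4 - 172*k^2*u^3 + k^2 - 168*k*u^4 - 9*k*u + 14*u^2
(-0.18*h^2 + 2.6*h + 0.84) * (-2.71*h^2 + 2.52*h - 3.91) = 0.4878*h^4 - 7.4996*h^3 + 4.9794*h^2 - 8.0492*h - 3.2844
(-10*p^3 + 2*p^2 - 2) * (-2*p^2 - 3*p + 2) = 20*p^5 + 26*p^4 - 26*p^3 + 8*p^2 + 6*p - 4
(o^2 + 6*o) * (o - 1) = o^3 + 5*o^2 - 6*o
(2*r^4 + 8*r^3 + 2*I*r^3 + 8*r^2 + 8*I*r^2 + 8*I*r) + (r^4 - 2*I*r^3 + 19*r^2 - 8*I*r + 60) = 3*r^4 + 8*r^3 + 27*r^2 + 8*I*r^2 + 60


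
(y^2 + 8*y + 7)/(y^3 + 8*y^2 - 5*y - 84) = (y + 1)/(y^2 + y - 12)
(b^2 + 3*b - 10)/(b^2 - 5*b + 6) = (b + 5)/(b - 3)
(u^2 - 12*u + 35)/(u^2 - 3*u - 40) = (-u^2 + 12*u - 35)/(-u^2 + 3*u + 40)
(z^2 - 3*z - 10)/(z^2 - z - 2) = (-z^2 + 3*z + 10)/(-z^2 + z + 2)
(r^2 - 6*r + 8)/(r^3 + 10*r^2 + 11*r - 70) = (r - 4)/(r^2 + 12*r + 35)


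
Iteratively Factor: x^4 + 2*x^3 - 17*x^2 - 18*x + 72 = (x - 3)*(x^3 + 5*x^2 - 2*x - 24) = (x - 3)*(x + 4)*(x^2 + x - 6) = (x - 3)*(x - 2)*(x + 4)*(x + 3)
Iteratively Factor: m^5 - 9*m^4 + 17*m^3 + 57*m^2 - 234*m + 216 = (m - 3)*(m^4 - 6*m^3 - m^2 + 54*m - 72) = (m - 3)^2*(m^3 - 3*m^2 - 10*m + 24) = (m - 4)*(m - 3)^2*(m^2 + m - 6) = (m - 4)*(m - 3)^2*(m - 2)*(m + 3)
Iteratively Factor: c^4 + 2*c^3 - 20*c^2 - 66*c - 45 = (c - 5)*(c^3 + 7*c^2 + 15*c + 9) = (c - 5)*(c + 1)*(c^2 + 6*c + 9) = (c - 5)*(c + 1)*(c + 3)*(c + 3)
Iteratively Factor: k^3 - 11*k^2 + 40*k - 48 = (k - 3)*(k^2 - 8*k + 16) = (k - 4)*(k - 3)*(k - 4)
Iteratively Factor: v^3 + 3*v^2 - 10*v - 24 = (v + 4)*(v^2 - v - 6) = (v - 3)*(v + 4)*(v + 2)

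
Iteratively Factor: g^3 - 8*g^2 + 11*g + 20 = (g - 5)*(g^2 - 3*g - 4) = (g - 5)*(g - 4)*(g + 1)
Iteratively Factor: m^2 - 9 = (m + 3)*(m - 3)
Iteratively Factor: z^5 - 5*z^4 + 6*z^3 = (z)*(z^4 - 5*z^3 + 6*z^2) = z^2*(z^3 - 5*z^2 + 6*z) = z^3*(z^2 - 5*z + 6) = z^3*(z - 3)*(z - 2)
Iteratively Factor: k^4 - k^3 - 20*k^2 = (k)*(k^3 - k^2 - 20*k) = k*(k + 4)*(k^2 - 5*k) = k^2*(k + 4)*(k - 5)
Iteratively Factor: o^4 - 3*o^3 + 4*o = (o)*(o^3 - 3*o^2 + 4) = o*(o - 2)*(o^2 - o - 2) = o*(o - 2)^2*(o + 1)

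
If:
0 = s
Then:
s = 0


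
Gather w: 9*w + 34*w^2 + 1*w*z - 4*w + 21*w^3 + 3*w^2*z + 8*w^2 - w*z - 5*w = 21*w^3 + w^2*(3*z + 42)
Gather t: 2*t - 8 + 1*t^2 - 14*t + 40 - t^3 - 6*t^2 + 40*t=-t^3 - 5*t^2 + 28*t + 32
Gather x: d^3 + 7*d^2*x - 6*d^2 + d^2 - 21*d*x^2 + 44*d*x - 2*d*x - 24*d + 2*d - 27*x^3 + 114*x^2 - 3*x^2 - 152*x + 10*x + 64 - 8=d^3 - 5*d^2 - 22*d - 27*x^3 + x^2*(111 - 21*d) + x*(7*d^2 + 42*d - 142) + 56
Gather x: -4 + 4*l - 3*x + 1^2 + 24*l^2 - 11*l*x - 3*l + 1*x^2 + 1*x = 24*l^2 + l + x^2 + x*(-11*l - 2) - 3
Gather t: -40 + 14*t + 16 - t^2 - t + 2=-t^2 + 13*t - 22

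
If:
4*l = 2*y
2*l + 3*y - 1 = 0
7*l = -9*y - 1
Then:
No Solution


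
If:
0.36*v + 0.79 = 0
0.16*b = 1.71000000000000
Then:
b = 10.69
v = -2.19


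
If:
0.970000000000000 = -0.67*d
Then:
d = -1.45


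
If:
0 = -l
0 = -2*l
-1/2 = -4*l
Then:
No Solution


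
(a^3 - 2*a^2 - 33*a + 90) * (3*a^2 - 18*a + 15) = 3*a^5 - 24*a^4 - 48*a^3 + 834*a^2 - 2115*a + 1350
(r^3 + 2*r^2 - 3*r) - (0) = r^3 + 2*r^2 - 3*r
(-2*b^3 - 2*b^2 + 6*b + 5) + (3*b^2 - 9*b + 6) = -2*b^3 + b^2 - 3*b + 11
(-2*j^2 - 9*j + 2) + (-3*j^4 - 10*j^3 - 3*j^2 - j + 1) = -3*j^4 - 10*j^3 - 5*j^2 - 10*j + 3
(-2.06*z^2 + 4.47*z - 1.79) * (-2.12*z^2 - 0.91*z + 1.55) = 4.3672*z^4 - 7.6018*z^3 - 3.4659*z^2 + 8.5574*z - 2.7745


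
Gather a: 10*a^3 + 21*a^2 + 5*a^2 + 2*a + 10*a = 10*a^3 + 26*a^2 + 12*a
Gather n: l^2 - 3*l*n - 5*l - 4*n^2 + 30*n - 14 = l^2 - 5*l - 4*n^2 + n*(30 - 3*l) - 14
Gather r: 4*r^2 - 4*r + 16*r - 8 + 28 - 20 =4*r^2 + 12*r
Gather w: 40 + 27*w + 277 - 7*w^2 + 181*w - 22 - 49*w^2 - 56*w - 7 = -56*w^2 + 152*w + 288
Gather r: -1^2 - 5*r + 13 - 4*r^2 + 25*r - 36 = -4*r^2 + 20*r - 24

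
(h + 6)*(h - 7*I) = h^2 + 6*h - 7*I*h - 42*I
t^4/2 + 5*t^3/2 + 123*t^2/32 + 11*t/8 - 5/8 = (t/2 + 1)*(t - 1/4)*(t + 5/4)*(t + 2)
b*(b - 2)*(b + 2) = b^3 - 4*b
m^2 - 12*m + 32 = (m - 8)*(m - 4)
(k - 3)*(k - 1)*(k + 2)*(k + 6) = k^4 + 4*k^3 - 17*k^2 - 24*k + 36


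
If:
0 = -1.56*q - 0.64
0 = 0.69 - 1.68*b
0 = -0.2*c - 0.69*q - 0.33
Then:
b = 0.41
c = -0.23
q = -0.41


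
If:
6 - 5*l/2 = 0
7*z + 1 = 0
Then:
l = 12/5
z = -1/7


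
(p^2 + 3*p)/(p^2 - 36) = p*(p + 3)/(p^2 - 36)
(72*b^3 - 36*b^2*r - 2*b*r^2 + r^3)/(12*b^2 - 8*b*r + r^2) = 6*b + r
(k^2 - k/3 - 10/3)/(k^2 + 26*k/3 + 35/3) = (k - 2)/(k + 7)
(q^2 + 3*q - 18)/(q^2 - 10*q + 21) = (q + 6)/(q - 7)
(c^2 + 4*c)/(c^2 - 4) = c*(c + 4)/(c^2 - 4)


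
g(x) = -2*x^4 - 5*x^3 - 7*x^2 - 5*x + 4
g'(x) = -8*x^3 - 15*x^2 - 14*x - 5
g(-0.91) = 5.15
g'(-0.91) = 1.35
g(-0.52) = 5.26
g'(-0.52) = -0.65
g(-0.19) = 4.73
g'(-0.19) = -2.83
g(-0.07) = 4.32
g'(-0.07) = -4.09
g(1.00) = -15.00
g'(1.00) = -42.00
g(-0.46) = 5.22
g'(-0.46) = -0.96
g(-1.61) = 1.33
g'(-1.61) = 12.04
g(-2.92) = -62.00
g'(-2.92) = 107.16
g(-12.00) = -33776.00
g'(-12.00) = 11827.00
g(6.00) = -3950.00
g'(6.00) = -2357.00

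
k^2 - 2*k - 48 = (k - 8)*(k + 6)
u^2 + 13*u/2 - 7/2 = (u - 1/2)*(u + 7)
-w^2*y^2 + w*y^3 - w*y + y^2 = y*(-w + y)*(w*y + 1)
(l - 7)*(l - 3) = l^2 - 10*l + 21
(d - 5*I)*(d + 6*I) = d^2 + I*d + 30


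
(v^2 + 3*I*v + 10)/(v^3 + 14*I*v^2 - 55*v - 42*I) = (v^2 + 3*I*v + 10)/(v^3 + 14*I*v^2 - 55*v - 42*I)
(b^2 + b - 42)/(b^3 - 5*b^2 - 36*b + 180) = (b + 7)/(b^2 + b - 30)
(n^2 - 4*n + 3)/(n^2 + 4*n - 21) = (n - 1)/(n + 7)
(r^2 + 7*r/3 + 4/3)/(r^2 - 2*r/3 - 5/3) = (3*r + 4)/(3*r - 5)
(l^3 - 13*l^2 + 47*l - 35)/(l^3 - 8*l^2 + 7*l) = (l - 5)/l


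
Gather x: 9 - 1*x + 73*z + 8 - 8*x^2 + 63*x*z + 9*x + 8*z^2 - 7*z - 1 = -8*x^2 + x*(63*z + 8) + 8*z^2 + 66*z + 16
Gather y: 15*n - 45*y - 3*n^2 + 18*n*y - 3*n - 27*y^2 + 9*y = -3*n^2 + 12*n - 27*y^2 + y*(18*n - 36)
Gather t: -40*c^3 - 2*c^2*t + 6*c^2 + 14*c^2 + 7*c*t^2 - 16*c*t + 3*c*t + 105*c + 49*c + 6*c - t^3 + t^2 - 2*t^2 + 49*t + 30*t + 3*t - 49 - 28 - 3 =-40*c^3 + 20*c^2 + 160*c - t^3 + t^2*(7*c - 1) + t*(-2*c^2 - 13*c + 82) - 80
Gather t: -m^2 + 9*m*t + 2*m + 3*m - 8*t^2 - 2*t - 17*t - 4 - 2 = -m^2 + 5*m - 8*t^2 + t*(9*m - 19) - 6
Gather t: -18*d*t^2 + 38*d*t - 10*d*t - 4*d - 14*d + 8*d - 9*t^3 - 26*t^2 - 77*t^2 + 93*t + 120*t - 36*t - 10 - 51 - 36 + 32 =-10*d - 9*t^3 + t^2*(-18*d - 103) + t*(28*d + 177) - 65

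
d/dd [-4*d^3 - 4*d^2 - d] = -12*d^2 - 8*d - 1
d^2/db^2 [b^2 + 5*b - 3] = 2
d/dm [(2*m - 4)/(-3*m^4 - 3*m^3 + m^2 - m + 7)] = 2*(9*m^4 - 18*m^3 - 19*m^2 + 4*m + 5)/(9*m^8 + 18*m^7 + 3*m^6 - 35*m^4 - 44*m^3 + 15*m^2 - 14*m + 49)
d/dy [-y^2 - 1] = -2*y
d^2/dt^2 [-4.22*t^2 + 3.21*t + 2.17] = -8.44000000000000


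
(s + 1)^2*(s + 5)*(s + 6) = s^4 + 13*s^3 + 53*s^2 + 71*s + 30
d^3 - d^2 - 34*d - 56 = (d - 7)*(d + 2)*(d + 4)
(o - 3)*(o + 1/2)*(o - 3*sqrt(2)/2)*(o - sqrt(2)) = o^4 - 5*sqrt(2)*o^3/2 - 5*o^3/2 + 3*o^2/2 + 25*sqrt(2)*o^2/4 - 15*o/2 + 15*sqrt(2)*o/4 - 9/2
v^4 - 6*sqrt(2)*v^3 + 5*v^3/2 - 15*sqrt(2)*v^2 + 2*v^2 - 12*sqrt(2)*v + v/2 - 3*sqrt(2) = (v + 1/2)*(v + 1)^2*(v - 6*sqrt(2))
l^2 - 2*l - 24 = (l - 6)*(l + 4)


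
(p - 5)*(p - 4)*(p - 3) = p^3 - 12*p^2 + 47*p - 60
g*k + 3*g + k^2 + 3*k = (g + k)*(k + 3)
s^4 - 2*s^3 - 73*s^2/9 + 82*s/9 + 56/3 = (s - 3)*(s - 7/3)*(s + 4/3)*(s + 2)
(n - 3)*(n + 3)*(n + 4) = n^3 + 4*n^2 - 9*n - 36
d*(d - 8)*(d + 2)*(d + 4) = d^4 - 2*d^3 - 40*d^2 - 64*d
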